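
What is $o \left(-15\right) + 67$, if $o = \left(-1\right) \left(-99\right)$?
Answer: $-1418$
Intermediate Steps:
$o = 99$
$o \left(-15\right) + 67 = 99 \left(-15\right) + 67 = -1485 + 67 = -1418$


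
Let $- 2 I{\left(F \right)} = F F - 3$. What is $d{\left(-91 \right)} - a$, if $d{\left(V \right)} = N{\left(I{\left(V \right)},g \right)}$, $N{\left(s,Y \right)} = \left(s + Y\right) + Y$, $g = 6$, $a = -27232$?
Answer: $23105$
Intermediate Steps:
$I{\left(F \right)} = \frac{3}{2} - \frac{F^{2}}{2}$ ($I{\left(F \right)} = - \frac{F F - 3}{2} = - \frac{F^{2} - 3}{2} = - \frac{-3 + F^{2}}{2} = \frac{3}{2} - \frac{F^{2}}{2}$)
$N{\left(s,Y \right)} = s + 2 Y$ ($N{\left(s,Y \right)} = \left(Y + s\right) + Y = s + 2 Y$)
$d{\left(V \right)} = \frac{27}{2} - \frac{V^{2}}{2}$ ($d{\left(V \right)} = \left(\frac{3}{2} - \frac{V^{2}}{2}\right) + 2 \cdot 6 = \left(\frac{3}{2} - \frac{V^{2}}{2}\right) + 12 = \frac{27}{2} - \frac{V^{2}}{2}$)
$d{\left(-91 \right)} - a = \left(\frac{27}{2} - \frac{\left(-91\right)^{2}}{2}\right) - -27232 = \left(\frac{27}{2} - \frac{8281}{2}\right) + 27232 = -4127 + 27232 = 23105$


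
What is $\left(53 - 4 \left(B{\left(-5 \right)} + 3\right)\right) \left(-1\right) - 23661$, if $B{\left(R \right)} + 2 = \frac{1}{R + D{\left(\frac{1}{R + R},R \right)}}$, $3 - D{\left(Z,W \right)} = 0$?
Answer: $-23712$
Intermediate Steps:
$D{\left(Z,W \right)} = 3$ ($D{\left(Z,W \right)} = 3 - 0 = 3 + 0 = 3$)
$B{\left(R \right)} = -2 + \frac{1}{3 + R}$ ($B{\left(R \right)} = -2 + \frac{1}{R + 3} = -2 + \frac{1}{3 + R}$)
$\left(53 - 4 \left(B{\left(-5 \right)} + 3\right)\right) \left(-1\right) - 23661 = \left(53 - 4 \left(\frac{-5 - -10}{3 - 5} + 3\right)\right) \left(-1\right) - 23661 = \left(53 - 4 \left(\frac{-5 + 10}{-2} + 3\right)\right) \left(-1\right) - 23661 = \left(53 - 4 \left(\left(- \frac{1}{2}\right) 5 + 3\right)\right) \left(-1\right) - 23661 = \left(53 - 4 \left(- \frac{5}{2} + 3\right)\right) \left(-1\right) - 23661 = \left(53 - 2\right) \left(-1\right) - 23661 = 51 \left(-1\right) - 23661 = -51 - 23661 = -23712$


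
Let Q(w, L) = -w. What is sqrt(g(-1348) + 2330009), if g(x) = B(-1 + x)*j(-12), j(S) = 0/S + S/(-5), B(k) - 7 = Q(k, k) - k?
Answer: sqrt(2336501) ≈ 1528.6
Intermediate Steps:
B(k) = 7 - 2*k (B(k) = 7 + (-k - k) = 7 - 2*k)
j(S) = -S/5 (j(S) = 0 + S*(-1/5) = 0 - S/5 = -S/5)
g(x) = 108/5 - 24*x/5 (g(x) = (7 - 2*(-1 + x))*(-1/5*(-12)) = (7 + (2 - 2*x))*(12/5) = (9 - 2*x)*(12/5) = 108/5 - 24*x/5)
sqrt(g(-1348) + 2330009) = sqrt((108/5 - 24/5*(-1348)) + 2330009) = sqrt((108/5 + 32352/5) + 2330009) = sqrt(6492 + 2330009) = sqrt(2336501)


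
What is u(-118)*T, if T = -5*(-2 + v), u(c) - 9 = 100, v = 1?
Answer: 545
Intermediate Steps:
u(c) = 109 (u(c) = 9 + 100 = 109)
T = 5 (T = -5*(-2 + 1) = -5*(-1) = 5)
u(-118)*T = 109*5 = 545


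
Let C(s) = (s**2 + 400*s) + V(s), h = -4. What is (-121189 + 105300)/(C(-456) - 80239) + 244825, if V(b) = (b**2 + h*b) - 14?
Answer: 37958386586/155043 ≈ 2.4483e+5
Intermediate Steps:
V(b) = -14 + b**2 - 4*b (V(b) = (b**2 - 4*b) - 14 = -14 + b**2 - 4*b)
C(s) = -14 + 2*s**2 + 396*s (C(s) = (s**2 + 400*s) + (-14 + s**2 - 4*s) = -14 + 2*s**2 + 396*s)
(-121189 + 105300)/(C(-456) - 80239) + 244825 = (-121189 + 105300)/((-14 + 2*(-456)**2 + 396*(-456)) - 80239) + 244825 = -15889/((-14 + 2*207936 - 180576) - 80239) + 244825 = -15889/((-14 + 415872 - 180576) - 80239) + 244825 = -15889/(235282 - 80239) + 244825 = -15889/155043 + 244825 = 37958386586/155043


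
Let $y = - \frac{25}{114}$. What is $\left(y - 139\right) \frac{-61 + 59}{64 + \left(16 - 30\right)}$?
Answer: $\frac{15871}{2850} \approx 5.5688$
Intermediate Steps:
$y = - \frac{25}{114}$ ($y = \left(-25\right) \frac{1}{114} = - \frac{25}{114} \approx -0.2193$)
$\left(y - 139\right) \frac{-61 + 59}{64 + \left(16 - 30\right)} = \left(- \frac{25}{114} - 139\right) \frac{-61 + 59}{64 + \left(16 - 30\right)} = - \frac{15871 \left(- \frac{2}{64 + \left(16 - 30\right)}\right)}{114} = - \frac{15871 \left(- \frac{2}{64 - 14}\right)}{114} = - \frac{15871 \left(- \frac{2}{50}\right)}{114} = - \frac{15871 \left(\left(-2\right) \frac{1}{50}\right)}{114} = \left(- \frac{15871}{114}\right) \left(- \frac{1}{25}\right) = \frac{15871}{2850}$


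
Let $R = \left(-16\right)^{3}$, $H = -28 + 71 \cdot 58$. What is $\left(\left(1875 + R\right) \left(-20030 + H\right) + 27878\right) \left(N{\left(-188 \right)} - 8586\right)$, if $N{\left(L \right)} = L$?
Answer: $-310868242332$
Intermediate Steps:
$H = 4090$ ($H = -28 + 4118 = 4090$)
$R = -4096$
$\left(\left(1875 + R\right) \left(-20030 + H\right) + 27878\right) \left(N{\left(-188 \right)} - 8586\right) = \left(\left(1875 - 4096\right) \left(-20030 + 4090\right) + 27878\right) \left(-188 - 8586\right) = \left(\left(-2221\right) \left(-15940\right) + 27878\right) \left(-8774\right) = \left(35402740 + 27878\right) \left(-8774\right) = 35430618 \left(-8774\right) = -310868242332$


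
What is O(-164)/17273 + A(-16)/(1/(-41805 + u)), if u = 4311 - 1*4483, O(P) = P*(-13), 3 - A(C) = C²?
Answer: 183442388545/17273 ≈ 1.0620e+7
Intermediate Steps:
A(C) = 3 - C²
O(P) = -13*P
u = -172 (u = 4311 - 4483 = -172)
O(-164)/17273 + A(-16)/(1/(-41805 + u)) = -13*(-164)/17273 + (3 - 1*(-16)²)/(1/(-41805 - 172)) = 2132*(1/17273) + (3 - 1*256)/(1/(-41977)) = 2132/17273 + (3 - 256)/(-1/41977) = 2132/17273 - 253*(-41977) = 2132/17273 + 10620181 = 183442388545/17273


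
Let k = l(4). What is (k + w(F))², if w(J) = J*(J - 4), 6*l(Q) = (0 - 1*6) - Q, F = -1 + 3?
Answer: 289/9 ≈ 32.111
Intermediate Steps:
F = 2
l(Q) = -1 - Q/6 (l(Q) = ((0 - 1*6) - Q)/6 = ((0 - 6) - Q)/6 = (-6 - Q)/6 = -1 - Q/6)
k = -5/3 (k = -1 - ⅙*4 = -1 - ⅔ = -5/3 ≈ -1.6667)
w(J) = J*(-4 + J)
(k + w(F))² = (-5/3 + 2*(-4 + 2))² = (-5/3 + 2*(-2))² = (-5/3 - 4)² = (-17/3)² = 289/9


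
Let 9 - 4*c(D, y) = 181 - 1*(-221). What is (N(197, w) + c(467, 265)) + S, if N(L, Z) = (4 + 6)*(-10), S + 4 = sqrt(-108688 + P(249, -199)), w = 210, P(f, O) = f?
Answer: -809/4 + I*sqrt(108439) ≈ -202.25 + 329.3*I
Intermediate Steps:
c(D, y) = -393/4 (c(D, y) = 9/4 - (181 - 1*(-221))/4 = 9/4 - (181 + 221)/4 = 9/4 - 1/4*402 = 9/4 - 201/2 = -393/4)
S = -4 + I*sqrt(108439) (S = -4 + sqrt(-108688 + 249) = -4 + sqrt(-108439) = -4 + I*sqrt(108439) ≈ -4.0 + 329.3*I)
N(L, Z) = -100 (N(L, Z) = 10*(-10) = -100)
(N(197, w) + c(467, 265)) + S = (-100 - 393/4) + (-4 + I*sqrt(108439)) = -793/4 + (-4 + I*sqrt(108439)) = -809/4 + I*sqrt(108439)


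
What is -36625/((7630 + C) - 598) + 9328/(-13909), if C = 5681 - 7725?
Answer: -555945189/69378092 ≈ -8.0133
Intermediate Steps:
C = -2044
-36625/((7630 + C) - 598) + 9328/(-13909) = -36625/((7630 - 2044) - 598) + 9328/(-13909) = -36625/(5586 - 598) + 9328*(-1/13909) = -36625/4988 - 9328/13909 = -555945189/69378092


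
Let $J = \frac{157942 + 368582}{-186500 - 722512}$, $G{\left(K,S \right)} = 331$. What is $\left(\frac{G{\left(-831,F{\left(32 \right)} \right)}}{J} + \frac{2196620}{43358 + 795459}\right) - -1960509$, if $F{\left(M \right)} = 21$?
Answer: $\frac{72135153942458144}{36804773509} \approx 1.9599 \cdot 10^{6}$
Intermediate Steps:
$J = - \frac{43877}{75751}$ ($J = \frac{526524}{-909012} = 526524 \left(- \frac{1}{909012}\right) = - \frac{43877}{75751} \approx -0.57923$)
$\left(\frac{G{\left(-831,F{\left(32 \right)} \right)}}{J} + \frac{2196620}{43358 + 795459}\right) - -1960509 = \left(\frac{331}{- \frac{43877}{75751}} + \frac{2196620}{43358 + 795459}\right) - -1960509 = \left(331 \left(- \frac{75751}{43877}\right) + \frac{2196620}{838817}\right) + 1960509 = \left(- \frac{25073581}{43877} + 2196620 \cdot \frac{1}{838817}\right) + 1960509 = \left(- \frac{25073581}{43877} + \frac{2196620}{838817}\right) + 1960509 = - \frac{20935764897937}{36804773509} + 1960509 = \frac{72135153942458144}{36804773509}$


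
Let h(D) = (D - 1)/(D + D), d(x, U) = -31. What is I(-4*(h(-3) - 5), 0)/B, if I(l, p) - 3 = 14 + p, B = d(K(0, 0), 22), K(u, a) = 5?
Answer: -17/31 ≈ -0.54839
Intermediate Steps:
h(D) = (-1 + D)/(2*D) (h(D) = (-1 + D)/((2*D)) = (-1 + D)*(1/(2*D)) = (-1 + D)/(2*D))
B = -31
I(l, p) = 17 + p (I(l, p) = 3 + (14 + p) = 17 + p)
I(-4*(h(-3) - 5), 0)/B = (17 + 0)/(-31) = 17*(-1/31) = -17/31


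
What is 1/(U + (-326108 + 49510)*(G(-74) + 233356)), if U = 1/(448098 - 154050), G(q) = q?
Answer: -294048/18973545599046527 ≈ -1.5498e-11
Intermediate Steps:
U = 1/294048 ≈ 3.4008e-6
1/(U + (-326108 + 49510)*(G(-74) + 233356)) = 1/(1/294048 + (-326108 + 49510)*(-74 + 233356)) = 1/(1/294048 - 276598*233282) = 1/(1/294048 - 64525334636) = 1/(-18973545599046527/294048) = -294048/18973545599046527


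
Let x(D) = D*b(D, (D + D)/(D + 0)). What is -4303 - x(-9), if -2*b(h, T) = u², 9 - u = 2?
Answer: -9047/2 ≈ -4523.5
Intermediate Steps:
u = 7 (u = 9 - 1*2 = 9 - 2 = 7)
b(h, T) = -49/2 (b(h, T) = -½*7² = -½*49 = -49/2)
x(D) = -49*D/2 (x(D) = D*(-49/2) = -49*D/2)
-4303 - x(-9) = -4303 - (-49)*(-9)/2 = -4303 - 1*441/2 = -4303 - 441/2 = -9047/2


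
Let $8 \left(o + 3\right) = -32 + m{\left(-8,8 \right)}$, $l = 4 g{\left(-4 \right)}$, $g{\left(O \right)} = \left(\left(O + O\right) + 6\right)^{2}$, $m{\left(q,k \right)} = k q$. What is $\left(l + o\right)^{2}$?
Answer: $1$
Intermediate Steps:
$g{\left(O \right)} = \left(6 + 2 O\right)^{2}$ ($g{\left(O \right)} = \left(2 O + 6\right)^{2} = \left(6 + 2 O\right)^{2}$)
$l = 16$ ($l = 4 \cdot 4 \left(3 - 4\right)^{2} = 4 \cdot 4 \left(-1\right)^{2} = 4 \cdot 4 \cdot 1 = 4 \cdot 4 = 16$)
$o = -15$ ($o = -3 + \frac{-32 + 8 \left(-8\right)}{8} = -3 + \frac{-32 - 64}{8} = -3 + \frac{1}{8} \left(-96\right) = -3 - 12 = -15$)
$\left(l + o\right)^{2} = \left(16 - 15\right)^{2} = 1^{2} = 1$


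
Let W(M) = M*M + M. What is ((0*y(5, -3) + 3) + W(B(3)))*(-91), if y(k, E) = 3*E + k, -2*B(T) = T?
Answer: -1365/4 ≈ -341.25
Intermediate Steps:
B(T) = -T/2
y(k, E) = k + 3*E
W(M) = M + M**2 (W(M) = M**2 + M = M + M**2)
((0*y(5, -3) + 3) + W(B(3)))*(-91) = ((0*(5 + 3*(-3)) + 3) + (-1/2*3)*(1 - 1/2*3))*(-91) = ((0*(5 - 9) + 3) - 3*(1 - 3/2)/2)*(-91) = ((0*(-4) + 3) - 3/2*(-1/2))*(-91) = ((0 + 3) + 3/4)*(-91) = (3 + 3/4)*(-91) = (15/4)*(-91) = -1365/4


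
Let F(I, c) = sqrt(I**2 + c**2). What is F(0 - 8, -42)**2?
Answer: 1828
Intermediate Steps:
F(0 - 8, -42)**2 = (sqrt((0 - 8)**2 + (-42)**2))**2 = (sqrt((-8)**2 + 1764))**2 = (sqrt(64 + 1764))**2 = (sqrt(1828))**2 = (2*sqrt(457))**2 = 1828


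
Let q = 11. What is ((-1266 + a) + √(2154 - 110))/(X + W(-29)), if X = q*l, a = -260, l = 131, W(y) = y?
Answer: -763/706 + √511/706 ≈ -1.0487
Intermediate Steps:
X = 1441 (X = 11*131 = 1441)
((-1266 + a) + √(2154 - 110))/(X + W(-29)) = ((-1266 - 260) + √(2154 - 110))/(1441 - 29) = (-1526 + √2044)/1412 = (-1526 + 2*√511)*(1/1412) = -763/706 + √511/706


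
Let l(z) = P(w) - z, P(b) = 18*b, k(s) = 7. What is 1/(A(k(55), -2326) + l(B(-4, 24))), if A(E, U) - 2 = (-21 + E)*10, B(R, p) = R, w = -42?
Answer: -1/890 ≈ -0.0011236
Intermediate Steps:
A(E, U) = -208 + 10*E (A(E, U) = 2 + (-21 + E)*10 = 2 + (-210 + 10*E) = -208 + 10*E)
l(z) = -756 - z (l(z) = 18*(-42) - z = -756 - z)
1/(A(k(55), -2326) + l(B(-4, 24))) = 1/((-208 + 10*7) + (-756 - 1*(-4))) = 1/((-208 + 70) + (-756 + 4)) = 1/(-138 - 752) = 1/(-890) = -1/890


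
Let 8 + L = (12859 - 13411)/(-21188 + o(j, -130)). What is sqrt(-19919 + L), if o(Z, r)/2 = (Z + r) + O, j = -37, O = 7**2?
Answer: I*sqrt(142909962286)/2678 ≈ 141.16*I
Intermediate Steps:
O = 49
o(Z, r) = 98 + 2*Z + 2*r (o(Z, r) = 2*((Z + r) + 49) = 2*(49 + Z + r) = 98 + 2*Z + 2*r)
L = -21355/2678 (L = -8 + (12859 - 13411)/(-21188 + (98 + 2*(-37) + 2*(-130))) = -8 - 552/(-21188 + (98 - 74 - 260)) = -8 - 552/(-21188 - 236) = -8 - 552/(-21424) = -8 - 552*(-1/21424) = -8 + 69/2678 = -21355/2678 ≈ -7.9742)
sqrt(-19919 + L) = sqrt(-19919 - 21355/2678) = sqrt(-53364437/2678) = I*sqrt(142909962286)/2678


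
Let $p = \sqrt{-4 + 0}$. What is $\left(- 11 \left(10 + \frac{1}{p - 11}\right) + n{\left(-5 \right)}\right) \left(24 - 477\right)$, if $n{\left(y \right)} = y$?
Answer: $\frac{6457062}{125} - \frac{9966 i}{125} \approx 51657.0 - 79.728 i$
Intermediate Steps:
$p = 2 i$ ($p = \sqrt{-4} = 2 i \approx 2.0 i$)
$\left(- 11 \left(10 + \frac{1}{p - 11}\right) + n{\left(-5 \right)}\right) \left(24 - 477\right) = \left(- 11 \left(10 + \frac{1}{2 i - 11}\right) - 5\right) \left(24 - 477\right) = \left(- 11 \left(10 + \frac{1}{-11 + 2 i}\right) - 5\right) \left(-453\right) = \left(- 11 \left(10 + \frac{-11 - 2 i}{125}\right) - 5\right) \left(-453\right) = \left(\left(-110 - \frac{11 \left(-11 - 2 i\right)}{125}\right) - 5\right) \left(-453\right) = \left(-115 - \frac{11 \left(-11 - 2 i\right)}{125}\right) \left(-453\right) = 52095 + \frac{4983 \left(-11 - 2 i\right)}{125}$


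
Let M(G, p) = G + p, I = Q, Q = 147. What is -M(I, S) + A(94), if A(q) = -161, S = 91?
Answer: -399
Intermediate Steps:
I = 147
-M(I, S) + A(94) = -(147 + 91) - 161 = -1*238 - 161 = -238 - 161 = -399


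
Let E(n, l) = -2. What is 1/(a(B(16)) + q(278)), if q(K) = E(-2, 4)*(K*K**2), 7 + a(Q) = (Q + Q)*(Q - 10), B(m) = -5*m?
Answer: -1/42955511 ≈ -2.3280e-8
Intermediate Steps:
a(Q) = -7 + 2*Q*(-10 + Q) (a(Q) = -7 + (Q + Q)*(Q - 10) = -7 + (2*Q)*(-10 + Q) = -7 + 2*Q*(-10 + Q))
q(K) = -2*K**3 (q(K) = -2*K*K**2 = -2*K**3)
1/(a(B(16)) + q(278)) = 1/((-7 - (-100)*16 + 2*(-5*16)**2) - 2*278**3) = 1/((-7 - 20*(-80) + 2*(-80)**2) - 2*21484952) = 1/((-7 + 1600 + 2*6400) - 42969904) = 1/((-7 + 1600 + 12800) - 42969904) = 1/(14393 - 42969904) = 1/(-42955511) = -1/42955511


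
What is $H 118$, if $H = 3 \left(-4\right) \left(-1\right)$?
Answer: $1416$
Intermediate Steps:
$H = 12$ ($H = \left(-12\right) \left(-1\right) = 12$)
$H 118 = 12 \cdot 118 = 1416$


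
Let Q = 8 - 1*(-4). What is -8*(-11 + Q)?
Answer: -8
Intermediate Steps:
Q = 12 (Q = 8 + 4 = 12)
-8*(-11 + Q) = -8*(-11 + 12) = -8*1 = -8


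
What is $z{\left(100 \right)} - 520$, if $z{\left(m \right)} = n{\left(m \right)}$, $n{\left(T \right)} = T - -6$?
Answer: $-414$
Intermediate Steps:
$n{\left(T \right)} = 6 + T$ ($n{\left(T \right)} = T + 6 = 6 + T$)
$z{\left(m \right)} = 6 + m$
$z{\left(100 \right)} - 520 = \left(6 + 100\right) - 520 = 106 - 520 = -414$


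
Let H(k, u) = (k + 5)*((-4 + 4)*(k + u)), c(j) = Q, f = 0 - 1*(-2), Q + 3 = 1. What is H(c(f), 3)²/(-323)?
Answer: 0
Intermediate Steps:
Q = -2 (Q = -3 + 1 = -2)
f = 2 (f = 0 + 2 = 2)
c(j) = -2
H(k, u) = 0 (H(k, u) = (5 + k)*(0*(k + u)) = (5 + k)*0 = 0)
H(c(f), 3)²/(-323) = 0²/(-323) = 0*(-1/323) = 0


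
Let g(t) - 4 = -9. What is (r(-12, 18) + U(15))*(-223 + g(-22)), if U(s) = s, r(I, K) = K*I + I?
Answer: 48564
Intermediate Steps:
r(I, K) = I + I*K (r(I, K) = I*K + I = I + I*K)
g(t) = -5 (g(t) = 4 - 9 = -5)
(r(-12, 18) + U(15))*(-223 + g(-22)) = (-12*(1 + 18) + 15)*(-223 - 5) = (-12*19 + 15)*(-228) = (-228 + 15)*(-228) = -213*(-228) = 48564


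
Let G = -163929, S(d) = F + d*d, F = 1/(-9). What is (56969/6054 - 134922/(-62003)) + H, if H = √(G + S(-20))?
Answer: 4349066695/375366162 + I*√1471762/3 ≈ 11.586 + 404.39*I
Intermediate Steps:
F = -⅑ (F = 1*(-⅑) = -⅑ ≈ -0.11111)
S(d) = -⅑ + d² (S(d) = -⅑ + d*d = -⅑ + d²)
H = I*√1471762/3 (H = √(-163929 + (-⅑ + (-20)²)) = √(-163929 + (-⅑ + 400)) = √(-163929 + 3599/9) = √(-1471762/9) = I*√1471762/3 ≈ 404.39*I)
(56969/6054 - 134922/(-62003)) + H = (56969/6054 - 134922/(-62003)) + I*√1471762/3 = (56969*(1/6054) - 134922*(-1/62003)) + I*√1471762/3 = (56969/6054 + 134922/62003) + I*√1471762/3 = 4349066695/375366162 + I*√1471762/3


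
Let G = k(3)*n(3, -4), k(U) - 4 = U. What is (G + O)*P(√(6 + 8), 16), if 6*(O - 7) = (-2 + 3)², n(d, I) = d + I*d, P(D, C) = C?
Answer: -2680/3 ≈ -893.33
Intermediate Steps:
k(U) = 4 + U
O = 43/6 (O = 7 + (-2 + 3)²/6 = 7 + (⅙)*1² = 7 + (⅙)*1 = 7 + ⅙ = 43/6 ≈ 7.1667)
G = -63 (G = (4 + 3)*(3*(1 - 4)) = 7*(3*(-3)) = 7*(-9) = -63)
(G + O)*P(√(6 + 8), 16) = (-63 + 43/6)*16 = -335/6*16 = -2680/3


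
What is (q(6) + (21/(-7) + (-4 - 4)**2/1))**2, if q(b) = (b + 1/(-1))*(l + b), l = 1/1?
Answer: 9216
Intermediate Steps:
l = 1 (l = 1*1 = 1)
q(b) = (1 + b)*(-1 + b) (q(b) = (b + 1/(-1))*(1 + b) = (b - 1)*(1 + b) = (-1 + b)*(1 + b) = (1 + b)*(-1 + b))
(q(6) + (21/(-7) + (-4 - 4)**2/1))**2 = ((-1 + 6**2) + (21/(-7) + (-4 - 4)**2/1))**2 = ((-1 + 36) + (21*(-1/7) + (-8)**2*1))**2 = (35 + (-3 + 64*1))**2 = (35 + (-3 + 64))**2 = (35 + 61)**2 = 96**2 = 9216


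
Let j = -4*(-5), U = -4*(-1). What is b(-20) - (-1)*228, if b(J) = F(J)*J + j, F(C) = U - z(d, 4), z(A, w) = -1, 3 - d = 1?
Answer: 148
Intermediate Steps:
d = 2 (d = 3 - 1*1 = 3 - 1 = 2)
U = 4
F(C) = 5 (F(C) = 4 - 1*(-1) = 4 + 1 = 5)
j = 20
b(J) = 20 + 5*J (b(J) = 5*J + 20 = 20 + 5*J)
b(-20) - (-1)*228 = (20 + 5*(-20)) - (-1)*228 = (20 - 100) - 1*(-228) = -80 + 228 = 148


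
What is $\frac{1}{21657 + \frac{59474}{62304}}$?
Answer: $\frac{31152}{674688601} \approx 4.6172 \cdot 10^{-5}$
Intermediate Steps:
$\frac{1}{21657 + \frac{59474}{62304}} = \frac{1}{21657 + 59474 \cdot \frac{1}{62304}} = \frac{1}{21657 + \frac{29737}{31152}} = \frac{1}{\frac{674688601}{31152}} = \frac{31152}{674688601}$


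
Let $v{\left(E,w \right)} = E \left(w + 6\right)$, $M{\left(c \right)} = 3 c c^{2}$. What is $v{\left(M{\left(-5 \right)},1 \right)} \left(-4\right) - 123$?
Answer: $10377$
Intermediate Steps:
$M{\left(c \right)} = 3 c^{3}$
$v{\left(E,w \right)} = E \left(6 + w\right)$
$v{\left(M{\left(-5 \right)},1 \right)} \left(-4\right) - 123 = 3 \left(-5\right)^{3} \left(6 + 1\right) \left(-4\right) - 123 = 3 \left(-125\right) 7 \left(-4\right) - 123 = \left(-375\right) 7 \left(-4\right) - 123 = \left(-2625\right) \left(-4\right) - 123 = 10500 - 123 = 10377$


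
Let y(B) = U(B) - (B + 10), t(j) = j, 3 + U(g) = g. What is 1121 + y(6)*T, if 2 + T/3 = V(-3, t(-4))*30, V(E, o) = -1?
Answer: 2369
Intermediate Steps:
U(g) = -3 + g
y(B) = -13 (y(B) = (-3 + B) - (B + 10) = (-3 + B) - (10 + B) = (-3 + B) + (-10 - B) = -13)
T = -96 (T = -6 + 3*(-1*30) = -6 + 3*(-30) = -6 - 90 = -96)
1121 + y(6)*T = 1121 - 13*(-96) = 1121 + 1248 = 2369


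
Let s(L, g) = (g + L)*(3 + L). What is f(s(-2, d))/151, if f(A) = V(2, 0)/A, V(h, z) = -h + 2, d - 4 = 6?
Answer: 0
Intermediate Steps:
d = 10 (d = 4 + 6 = 10)
V(h, z) = 2 - h
s(L, g) = (3 + L)*(L + g) (s(L, g) = (L + g)*(3 + L) = (3 + L)*(L + g))
f(A) = 0 (f(A) = (2 - 1*2)/A = (2 - 2)/A = 0/A = 0)
f(s(-2, d))/151 = 0/151 = (1/151)*0 = 0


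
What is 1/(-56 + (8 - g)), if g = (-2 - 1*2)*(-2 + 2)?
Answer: -1/48 ≈ -0.020833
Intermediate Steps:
g = 0 (g = (-2 - 2)*0 = -4*0 = 0)
1/(-56 + (8 - g)) = 1/(-56 + (8 - 1*0)) = 1/(-56 + (8 + 0)) = 1/(-56 + 8) = 1/(-48) = -1/48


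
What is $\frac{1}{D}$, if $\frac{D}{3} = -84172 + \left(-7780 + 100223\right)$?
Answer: $\frac{1}{24813} \approx 4.0301 \cdot 10^{-5}$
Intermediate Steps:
$D = 24813$ ($D = 3 \left(-84172 + \left(-7780 + 100223\right)\right) = 3 \left(-84172 + 92443\right) = 3 \cdot 8271 = 24813$)
$\frac{1}{D} = \frac{1}{24813}$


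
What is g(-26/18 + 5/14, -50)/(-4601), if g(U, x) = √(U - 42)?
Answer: -I*√76006/193242 ≈ -0.0014267*I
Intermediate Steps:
g(U, x) = √(-42 + U)
g(-26/18 + 5/14, -50)/(-4601) = √(-42 + (-26/18 + 5/14))/(-4601) = √(-42 + (-26*1/18 + 5*(1/14)))*(-1/4601) = √(-42 + (-13/9 + 5/14))*(-1/4601) = √(-42 - 137/126)*(-1/4601) = √(-5429/126)*(-1/4601) = (I*√76006/42)*(-1/4601) = -I*√76006/193242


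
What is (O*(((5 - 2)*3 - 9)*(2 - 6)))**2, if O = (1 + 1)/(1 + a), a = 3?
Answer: 0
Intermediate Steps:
O = 1/2 (O = (1 + 1)/(1 + 3) = 2/4 = 2*(1/4) = 1/2 ≈ 0.50000)
(O*(((5 - 2)*3 - 9)*(2 - 6)))**2 = ((((5 - 2)*3 - 9)*(2 - 6))/2)**2 = (((3*3 - 9)*(-4))/2)**2 = (((9 - 9)*(-4))/2)**2 = ((0*(-4))/2)**2 = ((1/2)*0)**2 = 0**2 = 0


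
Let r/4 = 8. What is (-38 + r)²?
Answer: 36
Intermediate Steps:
r = 32 (r = 4*8 = 32)
(-38 + r)² = (-38 + 32)² = (-6)² = 36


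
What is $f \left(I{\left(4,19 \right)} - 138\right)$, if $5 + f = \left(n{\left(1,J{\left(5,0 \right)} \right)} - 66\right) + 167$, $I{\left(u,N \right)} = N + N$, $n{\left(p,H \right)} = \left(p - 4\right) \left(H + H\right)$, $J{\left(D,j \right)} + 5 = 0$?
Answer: $-12600$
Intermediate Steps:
$J{\left(D,j \right)} = -5$ ($J{\left(D,j \right)} = -5 + 0 = -5$)
$n{\left(p,H \right)} = 2 H \left(-4 + p\right)$ ($n{\left(p,H \right)} = \left(-4 + p\right) 2 H = 2 H \left(-4 + p\right)$)
$I{\left(u,N \right)} = 2 N$
$f = 126$ ($f = -5 + \left(\left(2 \left(-5\right) \left(-4 + 1\right) - 66\right) + 167\right) = -5 + \left(\left(2 \left(-5\right) \left(-3\right) - 66\right) + 167\right) = -5 + \left(\left(30 - 66\right) + 167\right) = -5 + \left(-36 + 167\right) = -5 + 131 = 126$)
$f \left(I{\left(4,19 \right)} - 138\right) = 126 \left(2 \cdot 19 - 138\right) = 126 \left(38 - 138\right) = 126 \left(-100\right) = -12600$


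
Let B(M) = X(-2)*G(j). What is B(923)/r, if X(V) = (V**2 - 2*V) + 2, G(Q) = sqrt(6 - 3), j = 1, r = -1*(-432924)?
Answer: 5*sqrt(3)/216462 ≈ 4.0008e-5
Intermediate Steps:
r = 432924
G(Q) = sqrt(3)
X(V) = 2 + V**2 - 2*V
B(M) = 10*sqrt(3) (B(M) = (2 + (-2)**2 - 2*(-2))*sqrt(3) = (2 + 4 + 4)*sqrt(3) = 10*sqrt(3))
B(923)/r = (10*sqrt(3))/432924 = (10*sqrt(3))*(1/432924) = 5*sqrt(3)/216462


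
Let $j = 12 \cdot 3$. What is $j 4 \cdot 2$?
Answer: $288$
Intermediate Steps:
$j = 36$
$j 4 \cdot 2 = 36 \cdot 4 \cdot 2 = 144 \cdot 2 = 288$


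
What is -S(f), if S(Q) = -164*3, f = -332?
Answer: 492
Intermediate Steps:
S(Q) = -492
-S(f) = -1*(-492) = 492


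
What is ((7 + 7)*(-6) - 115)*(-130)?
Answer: 25870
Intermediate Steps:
((7 + 7)*(-6) - 115)*(-130) = (14*(-6) - 115)*(-130) = (-84 - 115)*(-130) = -199*(-130) = 25870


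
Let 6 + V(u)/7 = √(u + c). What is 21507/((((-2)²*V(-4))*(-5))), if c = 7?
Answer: 21507/770 + 7169*√3/1540 ≈ 35.994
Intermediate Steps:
V(u) = -42 + 7*√(7 + u) (V(u) = -42 + 7*√(u + 7) = -42 + 7*√(7 + u))
21507/((((-2)²*V(-4))*(-5))) = 21507/((((-2)²*(-42 + 7*√(7 - 4)))*(-5))) = 21507/(((4*(-42 + 7*√3))*(-5))) = 21507/(((-168 + 28*√3)*(-5))) = 21507/(840 - 140*√3)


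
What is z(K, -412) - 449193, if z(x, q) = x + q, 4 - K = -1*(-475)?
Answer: -450076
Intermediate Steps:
K = -471 (K = 4 - (-1)*(-475) = 4 - 1*475 = 4 - 475 = -471)
z(x, q) = q + x
z(K, -412) - 449193 = (-412 - 471) - 449193 = -883 - 449193 = -450076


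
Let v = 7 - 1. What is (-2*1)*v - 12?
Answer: -24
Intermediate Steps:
v = 6
(-2*1)*v - 12 = -2*1*6 - 12 = -2*6 - 12 = -12 - 12 = -24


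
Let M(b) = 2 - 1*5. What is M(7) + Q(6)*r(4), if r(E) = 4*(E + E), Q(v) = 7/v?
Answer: 103/3 ≈ 34.333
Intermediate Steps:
M(b) = -3 (M(b) = 2 - 5 = -3)
r(E) = 8*E (r(E) = 4*(2*E) = 8*E)
M(7) + Q(6)*r(4) = -3 + (7/6)*(8*4) = -3 + (7*(⅙))*32 = -3 + (7/6)*32 = -3 + 112/3 = 103/3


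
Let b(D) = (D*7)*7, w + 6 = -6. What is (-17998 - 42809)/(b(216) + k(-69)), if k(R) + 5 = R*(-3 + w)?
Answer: -60807/11614 ≈ -5.2357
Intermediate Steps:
w = -12 (w = -6 - 6 = -12)
b(D) = 49*D (b(D) = (7*D)*7 = 49*D)
k(R) = -5 - 15*R (k(R) = -5 + R*(-3 - 12) = -5 + R*(-15) = -5 - 15*R)
(-17998 - 42809)/(b(216) + k(-69)) = (-17998 - 42809)/(49*216 + (-5 - 15*(-69))) = -60807/(10584 + (-5 + 1035)) = -60807/(10584 + 1030) = -60807/11614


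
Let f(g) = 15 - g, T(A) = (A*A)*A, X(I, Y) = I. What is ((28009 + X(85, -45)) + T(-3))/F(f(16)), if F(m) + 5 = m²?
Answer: -28067/4 ≈ -7016.8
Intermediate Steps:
T(A) = A³ (T(A) = A²*A = A³)
F(m) = -5 + m²
((28009 + X(85, -45)) + T(-3))/F(f(16)) = ((28009 + 85) + (-3)³)/(-5 + (15 - 1*16)²) = (28094 - 27)/(-5 + (15 - 16)²) = 28067/(-5 + (-1)²) = 28067/(-5 + 1) = 28067/(-4) = 28067*(-¼) = -28067/4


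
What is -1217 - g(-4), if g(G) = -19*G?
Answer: -1293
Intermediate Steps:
-1217 - g(-4) = -1217 - (-19)*(-4) = -1217 - 1*76 = -1217 - 76 = -1293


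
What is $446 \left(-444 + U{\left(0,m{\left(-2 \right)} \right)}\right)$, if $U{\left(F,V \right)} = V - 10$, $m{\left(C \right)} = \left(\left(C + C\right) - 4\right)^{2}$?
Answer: $-173940$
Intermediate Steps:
$m{\left(C \right)} = \left(-4 + 2 C\right)^{2}$ ($m{\left(C \right)} = \left(2 C - 4\right)^{2} = \left(-4 + 2 C\right)^{2}$)
$U{\left(F,V \right)} = -10 + V$ ($U{\left(F,V \right)} = V - 10 = -10 + V$)
$446 \left(-444 + U{\left(0,m{\left(-2 \right)} \right)}\right) = 446 \left(-444 - \left(10 - 4 \left(-2 - 2\right)^{2}\right)\right) = 446 \left(-444 - \left(10 - 4 \left(-4\right)^{2}\right)\right) = 446 \left(-444 + \left(-10 + 4 \cdot 16\right)\right) = 446 \left(-444 + \left(-10 + 64\right)\right) = 446 \left(-444 + 54\right) = 446 \left(-390\right) = -173940$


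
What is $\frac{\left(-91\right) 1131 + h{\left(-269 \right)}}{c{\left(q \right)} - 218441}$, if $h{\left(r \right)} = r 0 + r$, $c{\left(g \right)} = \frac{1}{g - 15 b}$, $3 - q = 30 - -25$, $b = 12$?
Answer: $\frac{23940080}{50678313} \approx 0.47239$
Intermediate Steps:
$q = -52$ ($q = 3 - \left(30 - -25\right) = 3 - \left(30 + 25\right) = 3 - 55 = -52$)
$c{\left(g \right)} = \frac{1}{-180 + g}$ ($c{\left(g \right)} = \frac{1}{g - 180} = \frac{1}{-180 + g}$)
$h{\left(r \right)} = r$ ($h{\left(r \right)} = 0 + r = r$)
$\frac{\left(-91\right) 1131 + h{\left(-269 \right)}}{c{\left(q \right)} - 218441} = \frac{\left(-91\right) 1131 - 269}{\frac{1}{-180 - 52} - 218441} = \frac{-102921 - 269}{\frac{1}{-232} - 218441} = - \frac{103190}{- \frac{1}{232} - 218441} = - \frac{103190}{- \frac{50678313}{232}} = \left(-103190\right) \left(- \frac{232}{50678313}\right) = \frac{23940080}{50678313}$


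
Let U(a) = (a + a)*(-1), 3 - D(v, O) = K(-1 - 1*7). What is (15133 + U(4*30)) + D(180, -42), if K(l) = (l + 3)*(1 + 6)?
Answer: 14931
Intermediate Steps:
K(l) = 21 + 7*l (K(l) = (3 + l)*7 = 21 + 7*l)
D(v, O) = 38 (D(v, O) = 3 - (21 + 7*(-1 - 1*7)) = 3 - (21 + 7*(-1 - 7)) = 3 - (21 + 7*(-8)) = 3 - (21 - 56) = 3 - 1*(-35) = 3 + 35 = 38)
U(a) = -2*a (U(a) = (2*a)*(-1) = -2*a)
(15133 + U(4*30)) + D(180, -42) = (15133 - 8*30) + 38 = (15133 - 2*120) + 38 = (15133 - 240) + 38 = 14893 + 38 = 14931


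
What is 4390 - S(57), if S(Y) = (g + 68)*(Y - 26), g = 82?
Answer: -260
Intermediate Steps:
S(Y) = -3900 + 150*Y (S(Y) = (82 + 68)*(Y - 26) = 150*(-26 + Y) = -3900 + 150*Y)
4390 - S(57) = 4390 - (-3900 + 150*57) = 4390 - (-3900 + 8550) = 4390 - 1*4650 = 4390 - 4650 = -260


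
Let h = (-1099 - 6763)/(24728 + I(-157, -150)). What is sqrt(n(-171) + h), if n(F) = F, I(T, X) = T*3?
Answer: I*sqrt(100807458913)/24257 ≈ 13.089*I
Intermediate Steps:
I(T, X) = 3*T
h = -7862/24257 (h = (-1099 - 6763)/(24728 + 3*(-157)) = -7862/(24728 - 471) = -7862/24257 ≈ -0.32411)
sqrt(n(-171) + h) = sqrt(-171 - 7862/24257) = sqrt(-4155809/24257) = I*sqrt(100807458913)/24257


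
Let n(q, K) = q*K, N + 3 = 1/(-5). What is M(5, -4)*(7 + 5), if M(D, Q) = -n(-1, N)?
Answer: -192/5 ≈ -38.400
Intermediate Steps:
N = -16/5 (N = -3 + 1/(-5) = -3 - ⅕ = -16/5 ≈ -3.2000)
n(q, K) = K*q
M(D, Q) = -16/5 (M(D, Q) = -(-16)*(-1)/5 = -1*16/5 = -16/5)
M(5, -4)*(7 + 5) = -16*(7 + 5)/5 = -16/5*12 = -192/5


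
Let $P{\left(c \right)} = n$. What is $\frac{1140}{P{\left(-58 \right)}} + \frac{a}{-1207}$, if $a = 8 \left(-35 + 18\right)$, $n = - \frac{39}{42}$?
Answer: $- \frac{1133056}{923} \approx -1227.6$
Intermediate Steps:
$n = - \frac{13}{14}$ ($n = \left(-39\right) \frac{1}{42} = - \frac{13}{14} \approx -0.92857$)
$a = -136$ ($a = 8 \left(-17\right) = -136$)
$P{\left(c \right)} = - \frac{13}{14}$
$\frac{1140}{P{\left(-58 \right)}} + \frac{a}{-1207} = \frac{1140}{- \frac{13}{14}} - \frac{136}{-1207} = 1140 \left(- \frac{14}{13}\right) - - \frac{8}{71} = - \frac{15960}{13} + \frac{8}{71} = - \frac{1133056}{923}$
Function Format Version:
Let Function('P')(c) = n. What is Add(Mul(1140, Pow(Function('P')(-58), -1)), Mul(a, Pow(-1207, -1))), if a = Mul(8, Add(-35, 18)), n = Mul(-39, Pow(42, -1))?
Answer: Rational(-1133056, 923) ≈ -1227.6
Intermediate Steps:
n = Rational(-13, 14) (n = Mul(-39, Rational(1, 42)) = Rational(-13, 14) ≈ -0.92857)
a = -136 (a = Mul(8, -17) = -136)
Function('P')(c) = Rational(-13, 14)
Add(Mul(1140, Pow(Function('P')(-58), -1)), Mul(a, Pow(-1207, -1))) = Add(Mul(1140, Pow(Rational(-13, 14), -1)), Mul(-136, Pow(-1207, -1))) = Add(Mul(1140, Rational(-14, 13)), Mul(-136, Rational(-1, 1207))) = Add(Rational(-15960, 13), Rational(8, 71)) = Rational(-1133056, 923)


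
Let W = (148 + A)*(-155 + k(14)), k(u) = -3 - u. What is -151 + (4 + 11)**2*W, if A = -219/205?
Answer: -233142731/41 ≈ -5.6864e+6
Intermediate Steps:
A = -219/205 (A = -219*1/205 = -219/205 ≈ -1.0683)
W = -5180812/205 (W = (148 - 219/205)*(-155 + (-3 - 1*14)) = 30121*(-155 + (-3 - 14))/205 = 30121*(-155 - 17)/205 = (30121/205)*(-172) = -5180812/205 ≈ -25272.)
-151 + (4 + 11)**2*W = -151 + (4 + 11)**2*(-5180812/205) = -151 + 15**2*(-5180812/205) = -151 + 225*(-5180812/205) = -151 - 233136540/41 = -233142731/41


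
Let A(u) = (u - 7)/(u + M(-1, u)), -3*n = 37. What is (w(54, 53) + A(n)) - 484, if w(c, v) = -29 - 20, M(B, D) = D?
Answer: -19692/37 ≈ -532.22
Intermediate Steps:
n = -37/3 (n = -⅓*37 = -37/3 ≈ -12.333)
w(c, v) = -49
A(u) = (-7 + u)/(2*u) (A(u) = (u - 7)/(u + u) = (-7 + u)/((2*u)) = (-7 + u)*(1/(2*u)) = (-7 + u)/(2*u))
(w(54, 53) + A(n)) - 484 = (-49 + (-7 - 37/3)/(2*(-37/3))) - 484 = (-49 + (½)*(-3/37)*(-58/3)) - 484 = (-49 + 29/37) - 484 = -1784/37 - 484 = -19692/37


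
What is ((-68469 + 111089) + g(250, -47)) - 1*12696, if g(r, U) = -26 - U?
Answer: 29945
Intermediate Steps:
((-68469 + 111089) + g(250, -47)) - 1*12696 = ((-68469 + 111089) + (-26 - 1*(-47))) - 1*12696 = (42620 + (-26 + 47)) - 12696 = (42620 + 21) - 12696 = 42641 - 12696 = 29945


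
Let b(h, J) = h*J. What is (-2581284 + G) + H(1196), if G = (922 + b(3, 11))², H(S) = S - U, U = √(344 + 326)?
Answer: -1668063 - √670 ≈ -1.6681e+6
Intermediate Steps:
U = √670 ≈ 25.884
b(h, J) = J*h
H(S) = S - √670
G = 912025 (G = (922 + 11*3)² = (922 + 33)² = 955² = 912025)
(-2581284 + G) + H(1196) = (-2581284 + 912025) + (1196 - √670) = -1669259 + (1196 - √670) = -1668063 - √670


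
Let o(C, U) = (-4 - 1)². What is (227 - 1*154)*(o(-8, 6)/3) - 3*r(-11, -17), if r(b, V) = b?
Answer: 1924/3 ≈ 641.33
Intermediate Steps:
o(C, U) = 25 (o(C, U) = (-5)² = 25)
(227 - 1*154)*(o(-8, 6)/3) - 3*r(-11, -17) = (227 - 1*154)*(25/3) - 3*(-11) = (227 - 154)*(25*(⅓)) + 33 = 73*(25/3) + 33 = 1825/3 + 33 = 1924/3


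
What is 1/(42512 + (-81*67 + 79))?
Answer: 1/37164 ≈ 2.6908e-5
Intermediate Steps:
1/(42512 + (-81*67 + 79)) = 1/(42512 + (-5427 + 79)) = 1/(42512 - 5348) = 1/37164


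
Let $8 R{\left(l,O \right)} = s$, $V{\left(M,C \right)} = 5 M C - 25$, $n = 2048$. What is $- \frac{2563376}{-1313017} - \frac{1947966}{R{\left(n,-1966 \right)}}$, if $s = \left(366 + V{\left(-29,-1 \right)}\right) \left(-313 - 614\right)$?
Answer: $\frac{3602759511608}{98590507479} \approx 36.543$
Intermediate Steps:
$V{\left(M,C \right)} = -25 + 5 C M$ ($V{\left(M,C \right)} = 5 C M - 25 = -25 + 5 C M$)
$s = -450522$ ($s = \left(366 - \left(25 + 5 \left(-29\right)\right)\right) \left(-313 - 614\right) = \left(366 + \left(-25 + 145\right)\right) \left(-927\right) = \left(366 + 120\right) \left(-927\right) = 486 \left(-927\right) = -450522$)
$R{\left(l,O \right)} = - \frac{225261}{4}$ ($R{\left(l,O \right)} = \frac{1}{8} \left(-450522\right) = - \frac{225261}{4}$)
$- \frac{2563376}{-1313017} - \frac{1947966}{R{\left(n,-1966 \right)}} = - \frac{2563376}{-1313017} - \frac{1947966}{- \frac{225261}{4}} = \left(-2563376\right) \left(- \frac{1}{1313017}\right) - - \frac{2597288}{75087} = \frac{2563376}{1313017} + \frac{2597288}{75087} = \frac{3602759511608}{98590507479}$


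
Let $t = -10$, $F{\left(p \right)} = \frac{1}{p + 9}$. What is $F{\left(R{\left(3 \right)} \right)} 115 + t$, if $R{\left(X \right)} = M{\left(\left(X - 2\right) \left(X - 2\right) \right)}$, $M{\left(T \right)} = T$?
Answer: $\frac{3}{2} \approx 1.5$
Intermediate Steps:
$R{\left(X \right)} = \left(-2 + X\right)^{2}$ ($R{\left(X \right)} = \left(X - 2\right) \left(X - 2\right) = \left(-2 + X\right) \left(-2 + X\right) = \left(-2 + X\right)^{2}$)
$F{\left(p \right)} = \frac{1}{9 + p}$
$F{\left(R{\left(3 \right)} \right)} 115 + t = \frac{1}{9 + \left(-2 + 3\right)^{2}} \cdot 115 - 10 = \frac{1}{9 + 1^{2}} \cdot 115 - 10 = \frac{1}{9 + 1} \cdot 115 - 10 = \frac{1}{10} \cdot 115 - 10 = \frac{23}{2} - 10 = \frac{3}{2}$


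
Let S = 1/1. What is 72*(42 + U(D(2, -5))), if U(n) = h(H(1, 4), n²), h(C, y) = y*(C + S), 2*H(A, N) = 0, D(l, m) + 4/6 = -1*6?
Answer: 6224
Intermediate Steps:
D(l, m) = -20/3 (D(l, m) = -⅔ - 1*6 = -⅔ - 6 = -20/3)
S = 1
H(A, N) = 0 (H(A, N) = (½)*0 = 0)
h(C, y) = y*(1 + C) (h(C, y) = y*(C + 1) = y*(1 + C))
U(n) = n² (U(n) = n²*(1 + 0) = n²*1 = n²)
72*(42 + U(D(2, -5))) = 72*(42 + (-20/3)²) = 72*(42 + 400/9) = 72*(778/9) = 6224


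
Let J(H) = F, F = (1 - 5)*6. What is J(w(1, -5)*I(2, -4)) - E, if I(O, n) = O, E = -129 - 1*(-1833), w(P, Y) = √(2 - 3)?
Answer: -1728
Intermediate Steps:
w(P, Y) = I (w(P, Y) = √(-1) = I)
E = 1704 (E = -129 + 1833 = 1704)
F = -24 (F = -4*6 = -24)
J(H) = -24
J(w(1, -5)*I(2, -4)) - E = -24 - 1*1704 = -24 - 1704 = -1728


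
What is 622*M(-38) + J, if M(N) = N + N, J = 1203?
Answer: -46069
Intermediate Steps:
M(N) = 2*N
622*M(-38) + J = 622*(2*(-38)) + 1203 = 622*(-76) + 1203 = -47272 + 1203 = -46069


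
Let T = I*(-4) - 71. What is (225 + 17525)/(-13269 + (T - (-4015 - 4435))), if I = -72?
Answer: -8875/2301 ≈ -3.8570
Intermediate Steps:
T = 217 (T = -72*(-4) - 71 = 288 - 71 = 217)
(225 + 17525)/(-13269 + (T - (-4015 - 4435))) = (225 + 17525)/(-13269 + (217 - (-4015 - 4435))) = 17750/(-13269 + (217 - 1*(-8450))) = 17750/(-13269 + (217 + 8450)) = 17750/(-13269 + 8667) = 17750/(-4602) = 17750*(-1/4602) = -8875/2301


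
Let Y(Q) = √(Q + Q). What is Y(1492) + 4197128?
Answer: 4197128 + 2*√746 ≈ 4.1972e+6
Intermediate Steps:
Y(Q) = √2*√Q (Y(Q) = √(2*Q) = √2*√Q)
Y(1492) + 4197128 = √2*√1492 + 4197128 = √2*(2*√373) + 4197128 = 2*√746 + 4197128 = 4197128 + 2*√746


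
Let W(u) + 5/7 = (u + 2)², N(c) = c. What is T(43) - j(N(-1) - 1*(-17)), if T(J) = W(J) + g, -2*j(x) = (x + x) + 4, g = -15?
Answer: 14191/7 ≈ 2027.3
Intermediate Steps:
W(u) = -5/7 + (2 + u)² (W(u) = -5/7 + (u + 2)² = -5/7 + (2 + u)²)
j(x) = -2 - x (j(x) = -((x + x) + 4)/2 = -(2*x + 4)/2 = -(4 + 2*x)/2 = -2 - x)
T(J) = -110/7 + (2 + J)² (T(J) = (-5/7 + (2 + J)²) - 15 = -110/7 + (2 + J)²)
T(43) - j(N(-1) - 1*(-17)) = (-110/7 + (2 + 43)²) - (-2 - (-1 - 1*(-17))) = (-110/7 + 45²) - (-2 - (-1 + 17)) = (-110/7 + 2025) - (-2 - 1*16) = 14065/7 - (-2 - 16) = 14065/7 - 1*(-18) = 14065/7 + 18 = 14191/7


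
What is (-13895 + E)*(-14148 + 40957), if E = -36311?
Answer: -1345972654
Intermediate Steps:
(-13895 + E)*(-14148 + 40957) = (-13895 - 36311)*(-14148 + 40957) = -50206*26809 = -1345972654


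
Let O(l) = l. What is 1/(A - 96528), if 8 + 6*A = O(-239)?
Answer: -6/579415 ≈ -1.0355e-5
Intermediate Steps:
A = -247/6 (A = -4/3 + (⅙)*(-239) = -4/3 - 239/6 = -247/6 ≈ -41.167)
1/(A - 96528) = 1/(-247/6 - 96528) = 1/(-579415/6) = -6/579415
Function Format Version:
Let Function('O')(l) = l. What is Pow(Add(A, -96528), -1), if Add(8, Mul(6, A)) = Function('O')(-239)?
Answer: Rational(-6, 579415) ≈ -1.0355e-5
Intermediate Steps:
A = Rational(-247, 6) (A = Add(Rational(-4, 3), Mul(Rational(1, 6), -239)) = Add(Rational(-4, 3), Rational(-239, 6)) = Rational(-247, 6) ≈ -41.167)
Pow(Add(A, -96528), -1) = Pow(Add(Rational(-247, 6), -96528), -1) = Pow(Rational(-579415, 6), -1) = Rational(-6, 579415)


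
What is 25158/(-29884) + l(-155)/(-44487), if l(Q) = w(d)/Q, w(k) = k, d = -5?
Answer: -559602455/664724754 ≈ -0.84186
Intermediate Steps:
l(Q) = -5/Q
25158/(-29884) + l(-155)/(-44487) = 25158/(-29884) - 5/(-155)/(-44487) = 25158*(-1/29884) - 5*(-1/155)*(-1/44487) = -12579/14942 + (1/31)*(-1/44487) = -12579/14942 - 1/1379097 = -559602455/664724754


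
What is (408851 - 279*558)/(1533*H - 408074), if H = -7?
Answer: -253169/418805 ≈ -0.60450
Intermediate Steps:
(408851 - 279*558)/(1533*H - 408074) = (408851 - 279*558)/(1533*(-7) - 408074) = (408851 - 155682)/(-10731 - 408074) = 253169/(-418805) = 253169*(-1/418805) = -253169/418805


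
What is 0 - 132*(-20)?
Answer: 2640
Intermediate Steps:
0 - 132*(-20) = 0 + 2640 = 2640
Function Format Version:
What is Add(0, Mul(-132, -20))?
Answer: 2640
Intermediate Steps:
Add(0, Mul(-132, -20)) = Add(0, 2640) = 2640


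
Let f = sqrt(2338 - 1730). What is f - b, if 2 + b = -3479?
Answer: 3481 + 4*sqrt(38) ≈ 3505.7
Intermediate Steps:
b = -3481 (b = -2 - 3479 = -3481)
f = 4*sqrt(38) (f = sqrt(608) = 4*sqrt(38) ≈ 24.658)
f - b = 4*sqrt(38) - 1*(-3481) = 4*sqrt(38) + 3481 = 3481 + 4*sqrt(38)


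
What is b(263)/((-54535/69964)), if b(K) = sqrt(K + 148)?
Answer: -69964*sqrt(411)/54535 ≈ -26.009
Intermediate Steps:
b(K) = sqrt(148 + K)
b(263)/((-54535/69964)) = sqrt(148 + 263)/((-54535/69964)) = sqrt(411)/((-54535*1/69964)) = sqrt(411)/(-54535/69964) = sqrt(411)*(-69964/54535) = -69964*sqrt(411)/54535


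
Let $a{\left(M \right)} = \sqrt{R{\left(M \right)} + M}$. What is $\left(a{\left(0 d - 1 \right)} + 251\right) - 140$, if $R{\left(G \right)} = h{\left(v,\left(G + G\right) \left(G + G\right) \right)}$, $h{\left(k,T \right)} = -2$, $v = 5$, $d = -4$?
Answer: $111 + i \sqrt{3} \approx 111.0 + 1.732 i$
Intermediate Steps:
$R{\left(G \right)} = -2$
$a{\left(M \right)} = \sqrt{-2 + M}$
$\left(a{\left(0 d - 1 \right)} + 251\right) - 140 = \left(\sqrt{-2 + \left(0 \left(-4\right) - 1\right)} + 251\right) - 140 = \left(\sqrt{-2 + \left(0 - 1\right)} + 251\right) - 140 = \left(\sqrt{-2 - 1} + 251\right) - 140 = \left(\sqrt{-3} + 251\right) - 140 = \left(i \sqrt{3} + 251\right) - 140 = \left(251 + i \sqrt{3}\right) - 140 = 111 + i \sqrt{3}$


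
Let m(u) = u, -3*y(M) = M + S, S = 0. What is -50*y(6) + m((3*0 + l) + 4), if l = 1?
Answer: 105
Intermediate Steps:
y(M) = -M/3 (y(M) = -(M + 0)/3 = -M/3)
-50*y(6) + m((3*0 + l) + 4) = -(-50)*6/3 + ((3*0 + 1) + 4) = -50*(-2) + ((0 + 1) + 4) = 100 + (1 + 4) = 100 + 5 = 105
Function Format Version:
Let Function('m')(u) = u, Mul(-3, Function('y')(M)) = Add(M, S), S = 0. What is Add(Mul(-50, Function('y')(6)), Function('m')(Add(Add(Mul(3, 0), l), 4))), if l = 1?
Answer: 105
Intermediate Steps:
Function('y')(M) = Mul(Rational(-1, 3), M) (Function('y')(M) = Mul(Rational(-1, 3), Add(M, 0)) = Mul(Rational(-1, 3), M))
Add(Mul(-50, Function('y')(6)), Function('m')(Add(Add(Mul(3, 0), l), 4))) = Add(Mul(-50, Mul(Rational(-1, 3), 6)), Add(Add(Mul(3, 0), 1), 4)) = Add(Mul(-50, -2), Add(Add(0, 1), 4)) = Add(100, Add(1, 4)) = Add(100, 5) = 105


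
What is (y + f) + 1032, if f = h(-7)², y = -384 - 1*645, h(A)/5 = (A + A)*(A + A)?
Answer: 960403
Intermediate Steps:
h(A) = 20*A² (h(A) = 5*((A + A)*(A + A)) = 5*((2*A)*(2*A)) = 5*(4*A²) = 20*A²)
y = -1029 (y = -384 - 645 = -1029)
f = 960400 (f = (20*(-7)²)² = (20*49)² = 980² = 960400)
(y + f) + 1032 = (-1029 + 960400) + 1032 = 959371 + 1032 = 960403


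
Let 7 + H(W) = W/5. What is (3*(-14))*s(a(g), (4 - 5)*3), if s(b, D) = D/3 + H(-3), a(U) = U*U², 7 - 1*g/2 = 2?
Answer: 1806/5 ≈ 361.20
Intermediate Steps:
g = 10 (g = 14 - 2*2 = 14 - 4 = 10)
H(W) = -7 + W/5
a(U) = U³
s(b, D) = -38/5 + D/3 (s(b, D) = D/3 + (-7 + (⅕)*(-3)) = D*(⅓) + (-7 - ⅗) = D/3 - 38/5 = -38/5 + D/3)
(3*(-14))*s(a(g), (4 - 5)*3) = (3*(-14))*(-38/5 + ((4 - 5)*3)/3) = -42*(-38/5 + (-1*3)/3) = -42*(-38/5 + (⅓)*(-3)) = -42*(-38/5 - 1) = -42*(-43/5) = 1806/5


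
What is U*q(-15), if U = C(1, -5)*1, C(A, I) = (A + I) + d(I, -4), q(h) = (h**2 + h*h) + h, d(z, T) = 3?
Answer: -435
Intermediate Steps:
q(h) = h + 2*h**2 (q(h) = (h**2 + h**2) + h = 2*h**2 + h = h + 2*h**2)
C(A, I) = 3 + A + I (C(A, I) = (A + I) + 3 = 3 + A + I)
U = -1 (U = (3 + 1 - 5)*1 = -1*1 = -1)
U*q(-15) = -(-15)*(1 + 2*(-15)) = -(-15)*(1 - 30) = -(-15)*(-29) = -1*435 = -435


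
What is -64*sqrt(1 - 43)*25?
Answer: -1600*I*sqrt(42) ≈ -10369.0*I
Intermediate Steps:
-64*sqrt(1 - 43)*25 = -64*I*sqrt(42)*25 = -1600*I*sqrt(42)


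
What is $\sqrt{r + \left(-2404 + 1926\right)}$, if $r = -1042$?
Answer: $4 i \sqrt{95} \approx 38.987 i$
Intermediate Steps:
$\sqrt{r + \left(-2404 + 1926\right)} = \sqrt{-1042 + \left(-2404 + 1926\right)} = \sqrt{-1042 - 478} = \sqrt{-1520} = 4 i \sqrt{95}$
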